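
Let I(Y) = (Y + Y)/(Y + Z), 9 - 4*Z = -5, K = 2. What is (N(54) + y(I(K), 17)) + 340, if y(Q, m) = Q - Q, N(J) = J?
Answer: 394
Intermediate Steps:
Z = 7/2 (Z = 9/4 - ¼*(-5) = 9/4 + 5/4 = 7/2 ≈ 3.5000)
I(Y) = 2*Y/(7/2 + Y) (I(Y) = (Y + Y)/(Y + 7/2) = (2*Y)/(7/2 + Y) = 2*Y/(7/2 + Y))
y(Q, m) = 0
(N(54) + y(I(K), 17)) + 340 = (54 + 0) + 340 = 54 + 340 = 394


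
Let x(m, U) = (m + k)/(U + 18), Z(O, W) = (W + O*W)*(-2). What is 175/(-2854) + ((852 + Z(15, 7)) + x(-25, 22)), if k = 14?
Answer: 35827043/57080 ≈ 627.66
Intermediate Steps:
Z(O, W) = -2*W - 2*O*W
x(m, U) = (14 + m)/(18 + U) (x(m, U) = (m + 14)/(U + 18) = (14 + m)/(18 + U))
175/(-2854) + ((852 + Z(15, 7)) + x(-25, 22)) = 175/(-2854) + ((852 - 2*7*(1 + 15)) + (14 - 25)/(18 + 22)) = 175*(-1/2854) + ((852 - 2*7*16) - 11/40) = -175/2854 + ((852 - 224) + (1/40)*(-11)) = -175/2854 + (628 - 11/40) = -175/2854 + 25109/40 = 35827043/57080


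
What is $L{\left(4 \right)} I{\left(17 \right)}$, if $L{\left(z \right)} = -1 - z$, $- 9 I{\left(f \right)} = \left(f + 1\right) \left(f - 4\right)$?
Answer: $130$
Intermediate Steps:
$I{\left(f \right)} = - \frac{\left(1 + f\right) \left(-4 + f\right)}{9}$ ($I{\left(f \right)} = - \frac{\left(f + 1\right) \left(f - 4\right)}{9} = - \frac{\left(1 + f\right) \left(-4 + f\right)}{9}$)
$L{\left(4 \right)} I{\left(17 \right)} = \left(-1 - 4\right) \left(\frac{4}{9} - \frac{17^{2}}{9} + \frac{1}{3} \cdot 17\right) = \left(-1 - 4\right) \left(\frac{4}{9} - \frac{289}{9} + \frac{17}{3}\right) = - 5 \left(\frac{4}{9} - \frac{289}{9} + \frac{17}{3}\right) = \left(-5\right) \left(-26\right) = 130$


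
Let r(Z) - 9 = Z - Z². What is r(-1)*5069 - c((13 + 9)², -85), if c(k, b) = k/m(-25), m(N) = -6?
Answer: 106691/3 ≈ 35564.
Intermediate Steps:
r(Z) = 9 + Z - Z² (r(Z) = 9 + (Z - Z²) = 9 + Z - Z²)
c(k, b) = -k/6 (c(k, b) = k/(-6) = -k/6)
r(-1)*5069 - c((13 + 9)², -85) = (9 - 1 - 1*(-1)²)*5069 - (-1)*(13 + 9)²/6 = (9 - 1 - 1*1)*5069 - (-1)*22²/6 = (9 - 1 - 1)*5069 - (-1)*484/6 = 7*5069 - 1*(-242/3) = 35483 + 242/3 = 106691/3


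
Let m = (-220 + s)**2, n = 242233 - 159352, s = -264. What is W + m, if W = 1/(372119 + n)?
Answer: 106586480001/455000 ≈ 2.3426e+5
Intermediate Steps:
n = 82881
W = 1/455000 (W = 1/(372119 + 82881) = 1/455000 ≈ 2.1978e-6)
m = 234256 (m = (-220 - 264)**2 = (-484)**2 = 234256)
W + m = 1/455000 + 234256 = 106586480001/455000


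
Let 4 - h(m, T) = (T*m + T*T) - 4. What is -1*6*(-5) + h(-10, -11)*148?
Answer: -32974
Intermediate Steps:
h(m, T) = 8 - T**2 - T*m (h(m, T) = 4 - ((T*m + T*T) - 4) = 4 - ((T*m + T**2) - 4) = 4 - ((T**2 + T*m) - 4) = 4 - (-4 + T**2 + T*m) = 4 + (4 - T**2 - T*m) = 8 - T**2 - T*m)
-1*6*(-5) + h(-10, -11)*148 = -1*6*(-5) + (8 - 1*(-11)**2 - 1*(-11)*(-10))*148 = -6*(-5) + (8 - 1*121 - 110)*148 = 30 + (8 - 121 - 110)*148 = 30 - 223*148 = 30 - 33004 = -32974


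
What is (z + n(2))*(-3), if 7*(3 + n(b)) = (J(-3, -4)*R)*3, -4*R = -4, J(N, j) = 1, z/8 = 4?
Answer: -618/7 ≈ -88.286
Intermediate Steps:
z = 32 (z = 8*4 = 32)
R = 1 (R = -¼*(-4) = 1)
n(b) = -18/7 (n(b) = -3 + ((1*1)*3)/7 = -3 + (1*3)/7 = -3 + (⅐)*3 = -3 + 3/7 = -18/7)
(z + n(2))*(-3) = (32 - 18/7)*(-3) = (206/7)*(-3) = -618/7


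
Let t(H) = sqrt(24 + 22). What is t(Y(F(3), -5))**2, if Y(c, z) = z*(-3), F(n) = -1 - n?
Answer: 46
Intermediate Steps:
Y(c, z) = -3*z
t(H) = sqrt(46)
t(Y(F(3), -5))**2 = (sqrt(46))**2 = 46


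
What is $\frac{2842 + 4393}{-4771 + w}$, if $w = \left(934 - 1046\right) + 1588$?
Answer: $- \frac{1447}{659} \approx -2.1958$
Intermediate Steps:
$w = 1476$ ($w = \left(934 - 1046\right) + 1588 = -112 + 1588 = 1476$)
$\frac{2842 + 4393}{-4771 + w} = \frac{2842 + 4393}{-4771 + 1476} = \frac{7235}{-3295} = 7235 \left(- \frac{1}{3295}\right) = - \frac{1447}{659}$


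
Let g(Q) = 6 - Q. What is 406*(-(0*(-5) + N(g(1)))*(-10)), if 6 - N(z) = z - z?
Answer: 24360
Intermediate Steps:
N(z) = 6 (N(z) = 6 - (z - z) = 6 - 1*0 = 6 + 0 = 6)
406*(-(0*(-5) + N(g(1)))*(-10)) = 406*(-(0*(-5) + 6)*(-10)) = 406*(-(0 + 6)*(-10)) = 406*(-1*6*(-10)) = 406*(-6*(-10)) = 406*60 = 24360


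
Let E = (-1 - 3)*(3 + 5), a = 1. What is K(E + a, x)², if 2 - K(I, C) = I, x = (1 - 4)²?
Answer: 1089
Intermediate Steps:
x = 9 (x = (-3)² = 9)
E = -32 (E = -4*8 = -32)
K(I, C) = 2 - I
K(E + a, x)² = (2 - (-32 + 1))² = (2 - 1*(-31))² = (2 + 31)² = 33² = 1089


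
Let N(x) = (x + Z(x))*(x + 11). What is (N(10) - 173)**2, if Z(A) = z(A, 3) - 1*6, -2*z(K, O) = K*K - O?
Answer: 4906225/4 ≈ 1.2266e+6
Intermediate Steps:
z(K, O) = O/2 - K**2/2 (z(K, O) = -(K*K - O)/2 = -(K**2 - O)/2 = O/2 - K**2/2)
Z(A) = -9/2 - A**2/2 (Z(A) = ((1/2)*3 - A**2/2) - 1*6 = (3/2 - A**2/2) - 6 = -9/2 - A**2/2)
N(x) = (11 + x)*(-9/2 + x - x**2/2) (N(x) = (x + (-9/2 - x**2/2))*(x + 11) = (-9/2 + x - x**2/2)*(11 + x) = (11 + x)*(-9/2 + x - x**2/2))
(N(10) - 173)**2 = ((-99/2 - 9/2*10**2 - 1/2*10**3 + (13/2)*10) - 173)**2 = ((-99/2 - 9/2*100 - 1/2*1000 + 65) - 173)**2 = ((-99/2 - 450 - 500 + 65) - 173)**2 = (-1869/2 - 173)**2 = (-2215/2)**2 = 4906225/4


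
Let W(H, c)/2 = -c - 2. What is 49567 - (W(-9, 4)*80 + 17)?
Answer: 50510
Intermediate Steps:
W(H, c) = -4 - 2*c (W(H, c) = 2*(-c - 2) = 2*(-2 - c) = -4 - 2*c)
49567 - (W(-9, 4)*80 + 17) = 49567 - ((-4 - 2*4)*80 + 17) = 49567 - ((-4 - 8)*80 + 17) = 49567 - (-12*80 + 17) = 49567 - (-960 + 17) = 49567 - 1*(-943) = 49567 + 943 = 50510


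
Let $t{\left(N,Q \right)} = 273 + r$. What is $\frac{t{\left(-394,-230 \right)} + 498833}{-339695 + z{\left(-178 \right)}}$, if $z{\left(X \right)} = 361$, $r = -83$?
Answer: $- \frac{499023}{339334} \approx -1.4706$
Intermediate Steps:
$t{\left(N,Q \right)} = 190$ ($t{\left(N,Q \right)} = 273 - 83 = 190$)
$\frac{t{\left(-394,-230 \right)} + 498833}{-339695 + z{\left(-178 \right)}} = \frac{190 + 498833}{-339695 + 361} = \frac{499023}{-339334} = 499023 \left(- \frac{1}{339334}\right) = - \frac{499023}{339334}$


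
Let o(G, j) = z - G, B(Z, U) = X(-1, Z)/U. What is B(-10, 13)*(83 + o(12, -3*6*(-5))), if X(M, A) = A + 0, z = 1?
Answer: -720/13 ≈ -55.385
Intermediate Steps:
X(M, A) = A
B(Z, U) = Z/U
o(G, j) = 1 - G
B(-10, 13)*(83 + o(12, -3*6*(-5))) = (-10/13)*(83 + (1 - 1*12)) = (-10*1/13)*(83 + (1 - 12)) = -10*(83 - 11)/13 = -10/13*72 = -720/13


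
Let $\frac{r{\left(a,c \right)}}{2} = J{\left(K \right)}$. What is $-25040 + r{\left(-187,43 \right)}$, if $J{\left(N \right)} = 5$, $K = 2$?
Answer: $-25030$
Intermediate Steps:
$r{\left(a,c \right)} = 10$ ($r{\left(a,c \right)} = 2 \cdot 5 = 10$)
$-25040 + r{\left(-187,43 \right)} = -25040 + 10 = -25030$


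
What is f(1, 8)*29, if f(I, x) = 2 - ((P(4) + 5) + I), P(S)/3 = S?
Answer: -464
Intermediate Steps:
P(S) = 3*S
f(I, x) = -15 - I (f(I, x) = 2 - ((3*4 + 5) + I) = 2 - ((12 + 5) + I) = 2 - (17 + I) = 2 + (-17 - I) = -15 - I)
f(1, 8)*29 = (-15 - 1*1)*29 = (-15 - 1)*29 = -16*29 = -464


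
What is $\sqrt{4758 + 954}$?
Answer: $4 \sqrt{357} \approx 75.578$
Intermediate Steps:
$\sqrt{4758 + 954} = \sqrt{5712} = 4 \sqrt{357}$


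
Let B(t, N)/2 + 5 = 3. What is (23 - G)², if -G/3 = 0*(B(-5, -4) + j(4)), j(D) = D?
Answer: 529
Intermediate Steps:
B(t, N) = -4 (B(t, N) = -10 + 2*3 = -10 + 6 = -4)
G = 0 (G = -0*(-4 + 4) = -0*0 = -3*0 = 0)
(23 - G)² = (23 - 1*0)² = (23 + 0)² = 23² = 529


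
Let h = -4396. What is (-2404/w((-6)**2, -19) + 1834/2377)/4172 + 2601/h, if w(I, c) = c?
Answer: -16600258309/29581945652 ≈ -0.56116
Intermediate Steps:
(-2404/w((-6)**2, -19) + 1834/2377)/4172 + 2601/h = (-2404/(-19) + 1834/2377)/4172 + 2601/(-4396) = (-2404*(-1/19) + 1834*(1/2377))*(1/4172) + 2601*(-1/4396) = (2404/19 + 1834/2377)*(1/4172) - 2601/4396 = (5749154/45163)*(1/4172) - 2601/4396 = 2874577/94210018 - 2601/4396 = -16600258309/29581945652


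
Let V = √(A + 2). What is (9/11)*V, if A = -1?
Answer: 9/11 ≈ 0.81818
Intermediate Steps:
V = 1 (V = √(-1 + 2) = √1 = 1)
(9/11)*V = (9/11)*1 = 9/11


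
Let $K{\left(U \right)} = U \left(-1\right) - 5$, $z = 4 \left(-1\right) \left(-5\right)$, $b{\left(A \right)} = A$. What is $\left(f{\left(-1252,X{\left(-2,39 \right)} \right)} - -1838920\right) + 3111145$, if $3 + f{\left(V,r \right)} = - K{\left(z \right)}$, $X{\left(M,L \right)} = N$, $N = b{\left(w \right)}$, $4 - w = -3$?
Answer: $4950087$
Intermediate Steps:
$w = 7$ ($w = 4 - -3 = 4 + 3 = 7$)
$z = 20$ ($z = \left(-4\right) \left(-5\right) = 20$)
$N = 7$
$X{\left(M,L \right)} = 7$
$K{\left(U \right)} = -5 - U$ ($K{\left(U \right)} = - U - 5 = -5 - U$)
$f{\left(V,r \right)} = 22$ ($f{\left(V,r \right)} = -3 - \left(-5 - 20\right) = -3 - -25 = -3 + 25 = 22$)
$\left(f{\left(-1252,X{\left(-2,39 \right)} \right)} - -1838920\right) + 3111145 = \left(22 - -1838920\right) + 3111145 = \left(22 + 1838920\right) + 3111145 = 1838942 + 3111145 = 4950087$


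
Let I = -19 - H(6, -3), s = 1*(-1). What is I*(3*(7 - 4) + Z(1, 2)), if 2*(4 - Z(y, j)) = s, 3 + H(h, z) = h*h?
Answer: -702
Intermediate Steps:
H(h, z) = -3 + h**2 (H(h, z) = -3 + h*h = -3 + h**2)
s = -1
Z(y, j) = 9/2 (Z(y, j) = 4 - 1/2*(-1) = 4 + 1/2 = 9/2)
I = -52 (I = -19 - (-3 + 6**2) = -19 - (-3 + 36) = -19 - 1*33 = -19 - 33 = -52)
I*(3*(7 - 4) + Z(1, 2)) = -52*(3*(7 - 4) + 9/2) = -52*(3*3 + 9/2) = -52*(9 + 9/2) = -52*27/2 = -702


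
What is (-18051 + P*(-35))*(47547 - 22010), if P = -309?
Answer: -184785732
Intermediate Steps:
(-18051 + P*(-35))*(47547 - 22010) = (-18051 - 309*(-35))*(47547 - 22010) = (-18051 + 10815)*25537 = -7236*25537 = -184785732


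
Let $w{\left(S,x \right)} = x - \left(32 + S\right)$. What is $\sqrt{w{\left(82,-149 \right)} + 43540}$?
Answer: $\sqrt{43277} \approx 208.03$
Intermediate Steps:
$w{\left(S,x \right)} = -32 + x - S$ ($w{\left(S,x \right)} = x - \left(32 + S\right) = -32 + x - S$)
$\sqrt{w{\left(82,-149 \right)} + 43540} = \sqrt{\left(-32 - 149 - 82\right) + 43540} = \sqrt{-263 + 43540} = \sqrt{43277}$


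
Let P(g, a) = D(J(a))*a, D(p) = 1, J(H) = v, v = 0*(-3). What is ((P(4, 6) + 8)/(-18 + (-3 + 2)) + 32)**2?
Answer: 352836/361 ≈ 977.38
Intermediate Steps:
v = 0
J(H) = 0
P(g, a) = a (P(g, a) = 1*a = a)
((P(4, 6) + 8)/(-18 + (-3 + 2)) + 32)**2 = ((6 + 8)/(-18 + (-3 + 2)) + 32)**2 = (14/(-18 - 1) + 32)**2 = (14/(-19) + 32)**2 = (14*(-1/19) + 32)**2 = (-14/19 + 32)**2 = (594/19)**2 = 352836/361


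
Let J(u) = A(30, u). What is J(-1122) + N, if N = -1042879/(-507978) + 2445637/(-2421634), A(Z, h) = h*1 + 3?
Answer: -343809983332472/307534199013 ≈ -1118.0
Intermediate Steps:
A(Z, h) = 3 + h (A(Z, h) = h + 3 = 3 + h)
J(u) = 3 + u
N = 320785363075/307534199013 (N = -1042879*(-1/507978) + 2445637*(-1/2421634) = 1042879/507978 - 2445637/2421634 = 320785363075/307534199013 ≈ 1.0431)
J(-1122) + N = (3 - 1122) + 320785363075/307534199013 = -1119 + 320785363075/307534199013 = -343809983332472/307534199013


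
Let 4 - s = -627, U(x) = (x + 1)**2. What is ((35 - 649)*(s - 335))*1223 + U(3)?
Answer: -222272896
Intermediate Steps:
U(x) = (1 + x)**2
s = 631 (s = 4 - 1*(-627) = 4 + 627 = 631)
((35 - 649)*(s - 335))*1223 + U(3) = ((35 - 649)*(631 - 335))*1223 + (1 + 3)**2 = -614*296*1223 + 4**2 = -181744*1223 + 16 = -222272912 + 16 = -222272896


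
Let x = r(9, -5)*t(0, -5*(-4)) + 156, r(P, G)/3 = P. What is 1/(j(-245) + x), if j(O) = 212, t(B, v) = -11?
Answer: 1/71 ≈ 0.014085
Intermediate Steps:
r(P, G) = 3*P
x = -141 (x = (3*9)*(-11) + 156 = 27*(-11) + 156 = -297 + 156 = -141)
1/(j(-245) + x) = 1/(212 - 141) = 1/71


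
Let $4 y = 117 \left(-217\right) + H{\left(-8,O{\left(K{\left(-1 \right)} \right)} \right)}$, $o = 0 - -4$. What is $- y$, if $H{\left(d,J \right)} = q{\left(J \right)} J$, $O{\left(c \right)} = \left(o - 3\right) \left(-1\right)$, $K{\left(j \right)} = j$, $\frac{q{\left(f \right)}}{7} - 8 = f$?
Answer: $\frac{12719}{2} \approx 6359.5$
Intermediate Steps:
$o = 4$ ($o = 0 + 4 = 4$)
$q{\left(f \right)} = 56 + 7 f$
$O{\left(c \right)} = -1$ ($O{\left(c \right)} = \left(4 - 3\right) \left(-1\right) = 1 \left(-1\right) = -1$)
$H{\left(d,J \right)} = J \left(56 + 7 J\right)$ ($H{\left(d,J \right)} = \left(56 + 7 J\right) J = J \left(56 + 7 J\right)$)
$y = - \frac{12719}{2}$ ($y = \frac{117 \left(-217\right) + 7 \left(-1\right) \left(8 - 1\right)}{4} = \frac{-25389 + 7 \left(-1\right) 7}{4} = \frac{-25389 - 49}{4} = \frac{1}{4} \left(-25438\right) = - \frac{12719}{2} \approx -6359.5$)
$- y = \left(-1\right) \left(- \frac{12719}{2}\right) = \frac{12719}{2}$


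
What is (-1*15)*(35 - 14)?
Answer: -315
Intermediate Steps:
(-1*15)*(35 - 14) = -15*21 = -315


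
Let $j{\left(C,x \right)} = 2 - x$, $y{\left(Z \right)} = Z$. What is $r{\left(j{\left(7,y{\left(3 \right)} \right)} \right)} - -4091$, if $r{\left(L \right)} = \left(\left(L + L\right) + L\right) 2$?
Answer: $4085$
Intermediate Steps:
$r{\left(L \right)} = 6 L$ ($r{\left(L \right)} = \left(2 L + L\right) 2 = 3 L 2 = 6 L$)
$r{\left(j{\left(7,y{\left(3 \right)} \right)} \right)} - -4091 = 6 \left(2 - 3\right) - -4091 = 6 \left(2 - 3\right) + 4091 = 6 \left(-1\right) + 4091 = -6 + 4091 = 4085$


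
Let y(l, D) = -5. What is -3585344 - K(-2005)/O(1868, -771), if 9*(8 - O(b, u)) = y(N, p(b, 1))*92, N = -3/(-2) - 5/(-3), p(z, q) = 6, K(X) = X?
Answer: -1907384963/532 ≈ -3.5853e+6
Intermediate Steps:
N = 19/6 (N = -3*(-½) - 5*(-⅓) = 3/2 + 5/3 = 19/6 ≈ 3.1667)
O(b, u) = 532/9 (O(b, u) = 8 - (-5)*92/9 = 8 - ⅑*(-460) = 8 + 460/9 = 532/9)
-3585344 - K(-2005)/O(1868, -771) = -3585344 - (-2005)/532/9 = -3585344 - (-2005)*9/532 = -3585344 - 1*(-18045/532) = -3585344 + 18045/532 = -1907384963/532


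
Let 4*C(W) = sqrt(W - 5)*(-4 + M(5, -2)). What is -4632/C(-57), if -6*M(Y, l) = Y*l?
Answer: -27792*I*sqrt(62)/217 ≈ -1008.5*I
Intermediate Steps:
M(Y, l) = -Y*l/6
C(W) = -7*sqrt(-5 + W)/12 (C(W) = (sqrt(W - 5)*(-4 - 1/6*5*(-2)))/4 = (sqrt(-5 + W)*(-4 + 5/3))/4 = (sqrt(-5 + W)*(-7/3))/4 = (-7*sqrt(-5 + W)/3)/4 = -7*sqrt(-5 + W)/12)
-4632/C(-57) = -4632*(-12/(7*sqrt(-5 - 57))) = -4632*6*I*sqrt(62)/217 = -27792*I*sqrt(62)/217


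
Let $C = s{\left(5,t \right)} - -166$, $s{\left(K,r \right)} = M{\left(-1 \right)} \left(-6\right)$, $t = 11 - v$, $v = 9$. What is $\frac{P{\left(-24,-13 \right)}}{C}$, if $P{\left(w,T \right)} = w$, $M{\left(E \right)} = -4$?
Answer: $- \frac{12}{95} \approx -0.12632$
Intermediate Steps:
$t = 2$ ($t = 11 - 9 = 2$)
$s{\left(K,r \right)} = 24$ ($s{\left(K,r \right)} = \left(-4\right) \left(-6\right) = 24$)
$C = 190$ ($C = 24 - -166 = 24 + 166 = 190$)
$\frac{P{\left(-24,-13 \right)}}{C} = - \frac{24}{190} = \left(-24\right) \frac{1}{190} = - \frac{12}{95}$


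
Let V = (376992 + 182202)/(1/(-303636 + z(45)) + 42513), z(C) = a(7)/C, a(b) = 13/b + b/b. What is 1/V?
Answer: 271077965923/3565619271472 ≈ 0.076025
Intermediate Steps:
a(b) = 1 + 13/b (a(b) = 13/b + 1 = 1 + 13/b)
z(C) = 20/(7*C) (z(C) = ((13 + 7)/7)/C = ((⅐)*20)/C = 20/(7*C))
V = 3565619271472/271077965923 (V = (376992 + 182202)/(1/(-303636 + (20/7)/45) + 42513) = 559194/(1/(-303636 + (20/7)*(1/45)) + 42513) = 559194/(1/(-303636 + 4/63) + 42513) = 559194/(1/(-19129064/63) + 42513) = 559194/(-63/19129064 + 42513) = 559194/(813233897769/19129064) = 559194*(19129064/813233897769) = 3565619271472/271077965923 ≈ 13.153)
1/V = 1/(3565619271472/271077965923) = 271077965923/3565619271472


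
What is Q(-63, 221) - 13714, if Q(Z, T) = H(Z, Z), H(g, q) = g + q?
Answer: -13840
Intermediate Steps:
Q(Z, T) = 2*Z (Q(Z, T) = Z + Z = 2*Z)
Q(-63, 221) - 13714 = 2*(-63) - 13714 = -126 - 13714 = -13840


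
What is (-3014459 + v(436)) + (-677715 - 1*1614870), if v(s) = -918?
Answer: -5307962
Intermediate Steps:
(-3014459 + v(436)) + (-677715 - 1*1614870) = (-3014459 - 918) + (-677715 - 1*1614870) = -3015377 + (-677715 - 1614870) = -3015377 - 2292585 = -5307962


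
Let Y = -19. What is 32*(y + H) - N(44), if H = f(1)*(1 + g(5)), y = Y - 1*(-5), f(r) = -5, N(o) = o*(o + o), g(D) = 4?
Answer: -5120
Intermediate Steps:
N(o) = 2*o**2 (N(o) = o*(2*o) = 2*o**2)
y = -14 (y = -19 - 1*(-5) = -19 + 5 = -14)
H = -25 (H = -5*(1 + 4) = -5*5 = -25)
32*(y + H) - N(44) = 32*(-14 - 25) - 2*44**2 = 32*(-39) - 2*1936 = -1248 - 1*3872 = -1248 - 3872 = -5120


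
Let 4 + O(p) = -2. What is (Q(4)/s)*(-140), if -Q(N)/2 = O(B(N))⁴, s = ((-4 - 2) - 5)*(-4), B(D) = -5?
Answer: 90720/11 ≈ 8247.3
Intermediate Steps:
O(p) = -6 (O(p) = -4 - 2 = -6)
s = 44 (s = (-6 - 5)*(-4) = -11*(-4) = 44)
Q(N) = -2592 (Q(N) = -2*(-6)⁴ = -2*1296 = -2592)
(Q(4)/s)*(-140) = -2592/44*(-140) = -2592*1/44*(-140) = -648/11*(-140) = 90720/11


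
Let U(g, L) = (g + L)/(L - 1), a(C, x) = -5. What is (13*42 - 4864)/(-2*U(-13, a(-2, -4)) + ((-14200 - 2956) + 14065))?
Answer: 4318/3097 ≈ 1.3943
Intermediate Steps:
U(g, L) = (L + g)/(-1 + L)
(13*42 - 4864)/(-2*U(-13, a(-2, -4)) + ((-14200 - 2956) + 14065)) = (13*42 - 4864)/(-2*(-5 - 13)/(-1 - 5) + ((-14200 - 2956) + 14065)) = (546 - 4864)/(-2*(-18)/(-6) + (-17156 + 14065)) = -4318/(-(-1)*(-18)/3 - 3091) = -4318/(-2*3 - 3091) = -4318/(-6 - 3091) = -4318/(-3097) = -4318*(-1/3097) = 4318/3097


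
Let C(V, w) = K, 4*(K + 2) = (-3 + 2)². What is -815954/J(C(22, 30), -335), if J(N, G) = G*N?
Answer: -3263816/2345 ≈ -1391.8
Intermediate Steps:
K = -7/4 (K = -2 + (-3 + 2)²/4 = -2 + (¼)*(-1)² = -2 + (¼)*1 = -2 + ¼ = -7/4 ≈ -1.7500)
C(V, w) = -7/4
-815954/J(C(22, 30), -335) = -815954/((-335*(-7/4))) = -815954/2345/4 = -815954*4/2345 = -3263816/2345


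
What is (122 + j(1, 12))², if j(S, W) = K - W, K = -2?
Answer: 11664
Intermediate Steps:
j(S, W) = -2 - W
(122 + j(1, 12))² = (122 + (-2 - 1*12))² = (122 + (-2 - 12))² = (122 - 14)² = 108² = 11664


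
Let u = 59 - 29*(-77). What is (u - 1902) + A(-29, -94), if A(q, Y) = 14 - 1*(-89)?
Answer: 493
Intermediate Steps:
A(q, Y) = 103 (A(q, Y) = 14 + 89 = 103)
u = 2292 (u = 59 + 2233 = 2292)
(u - 1902) + A(-29, -94) = (2292 - 1902) + 103 = 390 + 103 = 493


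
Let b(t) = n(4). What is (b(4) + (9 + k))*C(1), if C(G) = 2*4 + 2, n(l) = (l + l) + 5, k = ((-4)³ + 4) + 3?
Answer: -350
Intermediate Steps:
k = -57 (k = (-64 + 4) + 3 = -60 + 3 = -57)
n(l) = 5 + 2*l (n(l) = 2*l + 5 = 5 + 2*l)
b(t) = 13 (b(t) = 5 + 2*4 = 5 + 8 = 13)
C(G) = 10 (C(G) = 8 + 2 = 10)
(b(4) + (9 + k))*C(1) = (13 + (9 - 57))*10 = (13 - 48)*10 = -35*10 = -350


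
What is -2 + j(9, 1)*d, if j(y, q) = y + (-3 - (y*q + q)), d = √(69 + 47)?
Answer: -2 - 8*√29 ≈ -45.081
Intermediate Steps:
d = 2*√29 (d = √116 = 2*√29 ≈ 10.770)
j(y, q) = -3 + y - q - q*y (j(y, q) = y + (-3 - (q*y + q)) = y + (-3 - (q + q*y)) = y + (-3 + (-q - q*y)) = y + (-3 - q - q*y) = -3 + y - q - q*y)
-2 + j(9, 1)*d = -2 + (-3 + 9 - 1*1 - 1*1*9)*(2*√29) = -2 + (-3 + 9 - 1 - 9)*(2*√29) = -2 - 8*√29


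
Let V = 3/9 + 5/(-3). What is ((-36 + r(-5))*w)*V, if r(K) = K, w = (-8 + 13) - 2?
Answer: 164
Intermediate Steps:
w = 3 (w = 5 - 2 = 3)
V = -4/3 (V = 3*(⅑) + 5*(-⅓) = ⅓ - 5/3 = -4/3 ≈ -1.3333)
((-36 + r(-5))*w)*V = ((-36 - 5)*3)*(-4/3) = -41*3*(-4/3) = -123*(-4/3) = 164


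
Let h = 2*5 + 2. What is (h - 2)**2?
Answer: 100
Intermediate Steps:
h = 12 (h = 10 + 2 = 12)
(h - 2)**2 = (12 - 2)**2 = 10**2 = 100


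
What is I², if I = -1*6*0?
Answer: 0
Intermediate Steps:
I = 0 (I = -6*0 = 0)
I² = 0² = 0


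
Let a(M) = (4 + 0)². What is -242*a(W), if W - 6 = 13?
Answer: -3872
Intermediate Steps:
W = 19 (W = 6 + 13 = 19)
a(M) = 16 (a(M) = 4² = 16)
-242*a(W) = -242*16 = -3872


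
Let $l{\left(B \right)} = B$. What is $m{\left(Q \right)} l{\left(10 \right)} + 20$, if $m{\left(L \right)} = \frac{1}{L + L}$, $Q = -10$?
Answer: $\frac{39}{2} \approx 19.5$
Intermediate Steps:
$m{\left(L \right)} = \frac{1}{2 L}$
$m{\left(Q \right)} l{\left(10 \right)} + 20 = \frac{1}{2 \left(-10\right)} 10 + 20 = \frac{1}{2} \left(- \frac{1}{10}\right) 10 + 20 = \left(- \frac{1}{20}\right) 10 + 20 = - \frac{1}{2} + 20 = \frac{39}{2}$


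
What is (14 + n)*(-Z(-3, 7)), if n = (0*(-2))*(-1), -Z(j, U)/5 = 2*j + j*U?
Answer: -1890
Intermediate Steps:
Z(j, U) = -10*j - 5*U*j (Z(j, U) = -5*(2*j + j*U) = -5*(2*j + U*j) = -10*j - 5*U*j)
n = 0 (n = 0*(-1) = 0)
(14 + n)*(-Z(-3, 7)) = (14 + 0)*(-(-5)*(-3)*(2 + 7)) = 14*(-(-5)*(-3)*9) = 14*(-1*135) = 14*(-135) = -1890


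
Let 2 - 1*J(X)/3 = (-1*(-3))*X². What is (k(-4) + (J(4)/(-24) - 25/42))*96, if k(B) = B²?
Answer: 14216/7 ≈ 2030.9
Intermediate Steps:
J(X) = 6 - 9*X² (J(X) = 6 - 3*(-1*(-3))*X² = 6 - 9*X²)
(k(-4) + (J(4)/(-24) - 25/42))*96 = ((-4)² + ((6 - 9*4²)/(-24) - 25/42))*96 = (16 + ((6 - 9*16)*(-1/24) - 25*1/42))*96 = (16 + ((6 - 144)*(-1/24) - 25/42))*96 = (16 + (-138*(-1/24) - 25/42))*96 = (16 + (23/4 - 25/42))*96 = (16 + 433/84)*96 = (1777/84)*96 = 14216/7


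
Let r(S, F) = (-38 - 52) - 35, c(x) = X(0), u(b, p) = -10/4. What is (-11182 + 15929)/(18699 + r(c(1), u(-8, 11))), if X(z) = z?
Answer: 4747/18574 ≈ 0.25557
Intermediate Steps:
u(b, p) = -5/2 (u(b, p) = -10*1/4 = -5/2)
c(x) = 0
r(S, F) = -125 (r(S, F) = -90 - 35 = -125)
(-11182 + 15929)/(18699 + r(c(1), u(-8, 11))) = (-11182 + 15929)/(18699 - 125) = 4747/18574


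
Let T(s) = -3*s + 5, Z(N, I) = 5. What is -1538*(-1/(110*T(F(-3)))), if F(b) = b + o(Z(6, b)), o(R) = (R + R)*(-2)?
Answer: 769/4070 ≈ 0.18894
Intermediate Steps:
o(R) = -4*R (o(R) = (2*R)*(-2) = -4*R)
F(b) = -20 + b (F(b) = b - 4*5 = b - 20 = -20 + b)
T(s) = 5 - 3*s
-1538*(-1/(110*T(F(-3)))) = -1538*(-1/(110*(5 - 3*(-20 - 3)))) = -1538*(-1/(110*(5 - 3*(-23)))) = -1538*(-1/(110*(5 + 69))) = -1538/((-110*74)) = -1538/(-8140) = -1538*(-1/8140) = 769/4070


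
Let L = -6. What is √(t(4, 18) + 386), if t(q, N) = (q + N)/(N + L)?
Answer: √13962/6 ≈ 19.693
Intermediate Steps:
t(q, N) = (N + q)/(-6 + N) (t(q, N) = (q + N)/(N - 6) = (N + q)/(-6 + N))
√(t(4, 18) + 386) = √((18 + 4)/(-6 + 18) + 386) = √(22/12 + 386) = √((1/12)*22 + 386) = √(11/6 + 386) = √(2327/6) = √13962/6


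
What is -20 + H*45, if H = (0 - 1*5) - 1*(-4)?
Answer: -65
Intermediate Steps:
H = -1 (H = (0 - 5) + 4 = -5 + 4 = -1)
-20 + H*45 = -20 - 1*45 = -20 - 45 = -65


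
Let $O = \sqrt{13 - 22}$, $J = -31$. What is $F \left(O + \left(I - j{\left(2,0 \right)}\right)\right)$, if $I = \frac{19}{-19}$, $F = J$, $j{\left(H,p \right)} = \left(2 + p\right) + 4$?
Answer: $217 - 93 i \approx 217.0 - 93.0 i$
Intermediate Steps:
$j{\left(H,p \right)} = 6 + p$
$O = 3 i$ ($O = \sqrt{-9} = 3 i \approx 3.0 i$)
$F = -31$
$I = -1$ ($I = 19 \left(- \frac{1}{19}\right) = -1$)
$F \left(O + \left(I - j{\left(2,0 \right)}\right)\right) = - 31 \left(3 i - 7\right) = - 31 \left(-7 + 3 i\right) = 217 - 93 i$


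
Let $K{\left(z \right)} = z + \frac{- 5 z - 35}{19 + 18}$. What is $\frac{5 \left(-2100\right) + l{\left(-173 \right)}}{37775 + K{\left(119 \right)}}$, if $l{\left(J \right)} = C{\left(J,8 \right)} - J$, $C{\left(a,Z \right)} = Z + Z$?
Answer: $- \frac{381507}{1401448} \approx -0.27222$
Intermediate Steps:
$C{\left(a,Z \right)} = 2 Z$
$l{\left(J \right)} = 16 - J$ ($l{\left(J \right)} = 2 \cdot 8 - J = 16 - J$)
$K{\left(z \right)} = - \frac{35}{37} + \frac{32 z}{37}$ ($K{\left(z \right)} = z + \frac{-35 - 5 z}{37} = z + \left(-35 - 5 z\right) \frac{1}{37} = z - \left(\frac{35}{37} + \frac{5 z}{37}\right) = - \frac{35}{37} + \frac{32 z}{37}$)
$\frac{5 \left(-2100\right) + l{\left(-173 \right)}}{37775 + K{\left(119 \right)}} = \frac{5 \left(-2100\right) + \left(16 - -173\right)}{37775 + \left(- \frac{35}{37} + \frac{32}{37} \cdot 119\right)} = \frac{-10500 + \left(16 + 173\right)}{37775 + \left(- \frac{35}{37} + \frac{3808}{37}\right)} = \frac{-10500 + 189}{37775 + \frac{3773}{37}} = - \frac{10311}{\frac{1401448}{37}} = \left(-10311\right) \frac{37}{1401448} = - \frac{381507}{1401448}$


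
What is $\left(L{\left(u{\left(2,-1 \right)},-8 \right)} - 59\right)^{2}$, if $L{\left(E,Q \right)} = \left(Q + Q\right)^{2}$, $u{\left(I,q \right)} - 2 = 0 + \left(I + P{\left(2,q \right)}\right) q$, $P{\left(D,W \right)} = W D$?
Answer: $38809$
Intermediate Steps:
$P{\left(D,W \right)} = D W$
$u{\left(I,q \right)} = 2 + q \left(I + 2 q\right)$ ($u{\left(I,q \right)} = 2 + \left(0 + \left(I + 2 q\right) q\right) = 2 + \left(0 + q \left(I + 2 q\right)\right) = 2 + q \left(I + 2 q\right)$)
$L{\left(E,Q \right)} = 4 Q^{2}$ ($L{\left(E,Q \right)} = \left(2 Q\right)^{2} = 4 Q^{2}$)
$\left(L{\left(u{\left(2,-1 \right)},-8 \right)} - 59\right)^{2} = \left(4 \left(-8\right)^{2} - 59\right)^{2} = \left(4 \cdot 64 - 59\right)^{2} = \left(256 - 59\right)^{2} = 197^{2} = 38809$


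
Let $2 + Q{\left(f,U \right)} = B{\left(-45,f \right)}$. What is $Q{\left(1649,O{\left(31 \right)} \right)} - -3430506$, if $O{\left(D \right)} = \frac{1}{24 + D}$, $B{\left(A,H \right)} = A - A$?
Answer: $3430504$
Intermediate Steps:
$B{\left(A,H \right)} = 0$
$Q{\left(f,U \right)} = -2$ ($Q{\left(f,U \right)} = -2 + 0 = -2$)
$Q{\left(1649,O{\left(31 \right)} \right)} - -3430506 = -2 - -3430506 = -2 + 3430506 = 3430504$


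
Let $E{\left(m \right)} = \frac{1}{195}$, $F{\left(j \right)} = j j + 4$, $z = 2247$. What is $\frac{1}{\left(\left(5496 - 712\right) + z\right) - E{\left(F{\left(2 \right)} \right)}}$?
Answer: $\frac{195}{1371044} \approx 0.00014223$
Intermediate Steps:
$F{\left(j \right)} = 4 + j^{2}$ ($F{\left(j \right)} = j^{2} + 4 = 4 + j^{2}$)
$E{\left(m \right)} = \frac{1}{195}$
$\frac{1}{\left(\left(5496 - 712\right) + z\right) - E{\left(F{\left(2 \right)} \right)}} = \frac{1}{\left(\left(5496 - 712\right) + 2247\right) - \frac{1}{195}} = \frac{1}{\left(4784 + 2247\right) - \frac{1}{195}} = \frac{1}{7031 - \frac{1}{195}} = \frac{1}{\frac{1371044}{195}} = \frac{195}{1371044}$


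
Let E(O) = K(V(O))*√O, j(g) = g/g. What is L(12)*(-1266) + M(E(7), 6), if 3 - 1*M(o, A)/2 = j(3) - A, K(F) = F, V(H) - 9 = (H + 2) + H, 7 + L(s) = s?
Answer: -6314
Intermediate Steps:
L(s) = -7 + s
j(g) = 1
V(H) = 11 + 2*H (V(H) = 9 + ((H + 2) + H) = 9 + ((2 + H) + H) = 9 + (2 + 2*H) = 11 + 2*H)
E(O) = √O*(11 + 2*O) (E(O) = (11 + 2*O)*√O = √O*(11 + 2*O))
M(o, A) = 4 + 2*A (M(o, A) = 6 - 2*(1 - A) = 6 + (-2 + 2*A) = 4 + 2*A)
L(12)*(-1266) + M(E(7), 6) = (-7 + 12)*(-1266) + (4 + 2*6) = 5*(-1266) + (4 + 12) = -6330 + 16 = -6314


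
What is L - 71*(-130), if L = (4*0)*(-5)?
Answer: 9230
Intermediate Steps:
L = 0 (L = 0*(-5) = 0)
L - 71*(-130) = 0 - 71*(-130) = 0 + 9230 = 9230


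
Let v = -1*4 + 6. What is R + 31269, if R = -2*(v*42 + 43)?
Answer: 31015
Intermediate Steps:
v = 2 (v = -4 + 6 = 2)
R = -254 (R = -2*(2*42 + 43) = -2*(84 + 43) = -2*127 = -254)
R + 31269 = -254 + 31269 = 31015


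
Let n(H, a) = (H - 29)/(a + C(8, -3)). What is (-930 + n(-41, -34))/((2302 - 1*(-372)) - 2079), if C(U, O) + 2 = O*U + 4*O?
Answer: -6689/4284 ≈ -1.5614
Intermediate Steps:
C(U, O) = -2 + 4*O + O*U (C(U, O) = -2 + (O*U + 4*O) = -2 + (4*O + O*U) = -2 + 4*O + O*U)
n(H, a) = (-29 + H)/(-38 + a) (n(H, a) = (H - 29)/(a + (-2 + 4*(-3) - 3*8)) = (-29 + H)/(a + (-2 - 12 - 24)) = (-29 + H)/(a - 38) = (-29 + H)/(-38 + a))
(-930 + n(-41, -34))/((2302 - 1*(-372)) - 2079) = (-930 + (-29 - 41)/(-38 - 34))/((2302 - 1*(-372)) - 2079) = (-930 - 70/(-72))/((2302 + 372) - 2079) = (-930 - 1/72*(-70))/(2674 - 2079) = (-930 + 35/36)/595 = -33445/36*1/595 = -6689/4284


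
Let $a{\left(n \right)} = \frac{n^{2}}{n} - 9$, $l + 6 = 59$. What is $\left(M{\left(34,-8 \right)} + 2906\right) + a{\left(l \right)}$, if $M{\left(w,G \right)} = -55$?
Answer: $2895$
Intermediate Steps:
$l = 53$ ($l = -6 + 59 = 53$)
$a{\left(n \right)} = -9 + n$ ($a{\left(n \right)} = n - 9 = -9 + n$)
$\left(M{\left(34,-8 \right)} + 2906\right) + a{\left(l \right)} = \left(-55 + 2906\right) + \left(-9 + 53\right) = 2851 + 44 = 2895$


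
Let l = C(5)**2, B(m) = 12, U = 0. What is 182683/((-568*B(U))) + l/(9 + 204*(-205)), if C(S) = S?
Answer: -11953567/445984 ≈ -26.803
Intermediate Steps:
l = 25 (l = 5**2 = 25)
182683/((-568*B(U))) + l/(9 + 204*(-205)) = 182683/((-568*12)) + 25/(9 + 204*(-205)) = 182683/(-6816) + 25/(9 - 41820) = 182683*(-1/6816) + 25/(-41811) = -2573/96 + 25*(-1/41811) = -2573/96 - 25/41811 = -11953567/445984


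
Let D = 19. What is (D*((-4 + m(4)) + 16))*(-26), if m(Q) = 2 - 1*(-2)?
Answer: -7904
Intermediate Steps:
m(Q) = 4 (m(Q) = 2 + 2 = 4)
(D*((-4 + m(4)) + 16))*(-26) = (19*((-4 + 4) + 16))*(-26) = (19*(0 + 16))*(-26) = (19*16)*(-26) = 304*(-26) = -7904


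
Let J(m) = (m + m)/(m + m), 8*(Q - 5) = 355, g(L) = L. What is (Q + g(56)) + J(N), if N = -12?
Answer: 851/8 ≈ 106.38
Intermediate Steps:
Q = 395/8 (Q = 5 + (1/8)*355 = 5 + 355/8 = 395/8 ≈ 49.375)
J(m) = 1 (J(m) = (2*m)/((2*m)) = (2*m)*(1/(2*m)) = 1)
(Q + g(56)) + J(N) = (395/8 + 56) + 1 = 843/8 + 1 = 851/8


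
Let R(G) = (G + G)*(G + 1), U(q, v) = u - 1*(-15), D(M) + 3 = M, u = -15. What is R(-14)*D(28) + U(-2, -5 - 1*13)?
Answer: 9100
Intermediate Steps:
D(M) = -3 + M
U(q, v) = 0 (U(q, v) = -15 - 1*(-15) = -15 + 15 = 0)
R(G) = 2*G*(1 + G) (R(G) = (2*G)*(1 + G) = 2*G*(1 + G))
R(-14)*D(28) + U(-2, -5 - 1*13) = (2*(-14)*(1 - 14))*(-3 + 28) + 0 = (2*(-14)*(-13))*25 + 0 = 364*25 + 0 = 9100 + 0 = 9100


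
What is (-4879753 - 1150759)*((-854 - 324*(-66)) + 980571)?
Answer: -6037151593712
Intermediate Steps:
(-4879753 - 1150759)*((-854 - 324*(-66)) + 980571) = -6030512*((-854 - 81*(-264)) + 980571) = -6030512*((-854 + 21384) + 980571) = -6030512*(20530 + 980571) = -6030512*1001101 = -6037151593712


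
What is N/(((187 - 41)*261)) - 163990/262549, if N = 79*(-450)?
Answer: -865701105/555816233 ≈ -1.5575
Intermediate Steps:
N = -35550
N/(((187 - 41)*261)) - 163990/262549 = -35550*1/(261*(187 - 41)) - 163990/262549 = -35550/(146*261) - 163990*1/262549 = -35550/38106 - 163990/262549 = -35550*1/38106 - 163990/262549 = -1975/2117 - 163990/262549 = -865701105/555816233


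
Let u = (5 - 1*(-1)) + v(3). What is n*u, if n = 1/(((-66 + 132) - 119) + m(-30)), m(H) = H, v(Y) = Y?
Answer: -9/83 ≈ -0.10843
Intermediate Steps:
u = 9 (u = (5 - 1*(-1)) + 3 = (5 + 1) + 3 = 6 + 3 = 9)
n = -1/83 (n = 1/(((-66 + 132) - 119) - 30) = 1/((66 - 119) - 30) = 1/(-53 - 30) = 1/(-83) = -1/83 ≈ -0.012048)
n*u = -1/83*9 = -9/83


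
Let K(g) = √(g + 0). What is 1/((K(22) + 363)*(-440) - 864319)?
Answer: -1024039/1048651614321 + 440*√22/1048651614321 ≈ -9.7456e-7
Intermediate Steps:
K(g) = √g
1/((K(22) + 363)*(-440) - 864319) = 1/((√22 + 363)*(-440) - 864319) = 1/((363 + √22)*(-440) - 864319) = 1/((-159720 - 440*√22) - 864319) = 1/(-1024039 - 440*√22)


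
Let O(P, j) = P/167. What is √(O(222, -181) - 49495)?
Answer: I*√1380328981/167 ≈ 222.47*I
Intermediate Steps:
O(P, j) = P/167 (O(P, j) = P*(1/167) = P/167)
√(O(222, -181) - 49495) = √((1/167)*222 - 49495) = √(222/167 - 49495) = √(-8265443/167) = I*√1380328981/167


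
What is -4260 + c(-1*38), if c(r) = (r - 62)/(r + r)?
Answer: -80915/19 ≈ -4258.7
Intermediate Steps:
c(r) = (-62 + r)/(2*r) (c(r) = (-62 + r)/((2*r)) = (-62 + r)*(1/(2*r)) = (-62 + r)/(2*r))
-4260 + c(-1*38) = -4260 + (-62 - 1*38)/(2*((-1*38))) = -4260 + (1/2)*(-62 - 38)/(-38) = -4260 + (1/2)*(-1/38)*(-100) = -4260 + 25/19 = -80915/19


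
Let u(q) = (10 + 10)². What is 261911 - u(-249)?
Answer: 261511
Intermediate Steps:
u(q) = 400 (u(q) = 20² = 400)
261911 - u(-249) = 261911 - 1*400 = 261911 - 400 = 261511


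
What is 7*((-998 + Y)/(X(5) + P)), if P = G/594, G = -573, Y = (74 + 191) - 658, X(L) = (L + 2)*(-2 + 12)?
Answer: -1927926/13669 ≈ -141.04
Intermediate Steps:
X(L) = 20 + 10*L (X(L) = (2 + L)*10 = 20 + 10*L)
Y = -393 (Y = 265 - 658 = -393)
P = -191/198 (P = -573/594 = -573*1/594 = -191/198 ≈ -0.96465)
7*((-998 + Y)/(X(5) + P)) = 7*((-998 - 393)/((20 + 10*5) - 191/198)) = 7*(-1391/((20 + 50) - 191/198)) = 7*(-1391/(70 - 191/198)) = 7*(-1391/13669/198) = 7*(-1391*198/13669) = 7*(-275418/13669) = -1927926/13669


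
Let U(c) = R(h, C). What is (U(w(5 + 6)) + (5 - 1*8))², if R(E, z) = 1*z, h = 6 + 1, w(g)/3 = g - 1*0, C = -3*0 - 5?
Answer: 64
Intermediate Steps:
C = -5 (C = 0 - 5 = -5)
w(g) = 3*g (w(g) = 3*(g - 1*0) = 3*(g + 0) = 3*g)
h = 7
R(E, z) = z
U(c) = -5
(U(w(5 + 6)) + (5 - 1*8))² = (-5 + (5 - 1*8))² = (-5 + (5 - 8))² = (-5 - 3)² = (-8)² = 64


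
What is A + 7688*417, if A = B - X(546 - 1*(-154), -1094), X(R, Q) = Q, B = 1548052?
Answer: 4755042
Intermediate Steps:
A = 1549146 (A = 1548052 - 1*(-1094) = 1548052 + 1094 = 1549146)
A + 7688*417 = 1549146 + 7688*417 = 1549146 + 3205896 = 4755042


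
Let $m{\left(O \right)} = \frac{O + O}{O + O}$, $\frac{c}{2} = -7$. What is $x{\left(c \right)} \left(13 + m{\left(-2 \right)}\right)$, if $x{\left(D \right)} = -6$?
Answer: $-84$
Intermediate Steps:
$c = -14$ ($c = 2 \left(-7\right) = -14$)
$m{\left(O \right)} = 1$ ($m{\left(O \right)} = \frac{2 O}{2 O} = 2 O \frac{1}{2 O} = 1$)
$x{\left(c \right)} \left(13 + m{\left(-2 \right)}\right) = - 6 \left(13 + 1\right) = \left(-6\right) 14 = -84$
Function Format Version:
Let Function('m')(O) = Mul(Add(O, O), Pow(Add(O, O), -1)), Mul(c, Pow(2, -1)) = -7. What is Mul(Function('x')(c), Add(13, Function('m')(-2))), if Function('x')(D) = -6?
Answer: -84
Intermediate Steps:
c = -14 (c = Mul(2, -7) = -14)
Function('m')(O) = 1 (Function('m')(O) = Mul(Mul(2, O), Pow(Mul(2, O), -1)) = Mul(Mul(2, O), Mul(Rational(1, 2), Pow(O, -1))) = 1)
Mul(Function('x')(c), Add(13, Function('m')(-2))) = Mul(-6, Add(13, 1)) = Mul(-6, 14) = -84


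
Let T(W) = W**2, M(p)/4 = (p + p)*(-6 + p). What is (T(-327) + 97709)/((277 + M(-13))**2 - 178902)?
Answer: 204638/4897107 ≈ 0.041788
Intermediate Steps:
M(p) = 8*p*(-6 + p) (M(p) = 4*((p + p)*(-6 + p)) = 4*((2*p)*(-6 + p)) = 4*(2*p*(-6 + p)) = 8*p*(-6 + p))
(T(-327) + 97709)/((277 + M(-13))**2 - 178902) = ((-327)**2 + 97709)/((277 + 8*(-13)*(-6 - 13))**2 - 178902) = (106929 + 97709)/((277 + 8*(-13)*(-19))**2 - 178902) = 204638/((277 + 1976)**2 - 178902) = 204638/(2253**2 - 178902) = 204638/(5076009 - 178902) = 204638/4897107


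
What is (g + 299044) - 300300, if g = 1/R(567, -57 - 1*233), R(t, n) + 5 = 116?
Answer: -139415/111 ≈ -1256.0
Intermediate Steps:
R(t, n) = 111 (R(t, n) = -5 + 116 = 111)
g = 1/111 ≈ 0.0090090
(g + 299044) - 300300 = (1/111 + 299044) - 300300 = 33193885/111 - 300300 = -139415/111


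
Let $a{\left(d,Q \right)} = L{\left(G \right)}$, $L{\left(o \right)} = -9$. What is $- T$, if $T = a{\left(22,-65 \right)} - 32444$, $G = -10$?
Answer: $32453$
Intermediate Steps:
$a{\left(d,Q \right)} = -9$
$T = -32453$ ($T = -9 - 32444 = -32453$)
$- T = \left(-1\right) \left(-32453\right) = 32453$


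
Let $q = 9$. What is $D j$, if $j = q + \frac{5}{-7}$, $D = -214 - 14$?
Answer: $- \frac{13224}{7} \approx -1889.1$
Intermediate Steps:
$D = -228$ ($D = -214 - 14 = -228$)
$j = \frac{58}{7}$ ($j = 9 + \frac{5}{-7} = 9 + 5 \left(- \frac{1}{7}\right) = 9 - \frac{5}{7} = \frac{58}{7} \approx 8.2857$)
$D j = \left(-228\right) \frac{58}{7} = - \frac{13224}{7}$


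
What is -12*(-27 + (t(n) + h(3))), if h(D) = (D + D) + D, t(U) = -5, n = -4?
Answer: 276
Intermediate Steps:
h(D) = 3*D (h(D) = 2*D + D = 3*D)
-12*(-27 + (t(n) + h(3))) = -12*(-27 + (-5 + 3*3)) = -12*(-27 + (-5 + 9)) = -12*(-27 + 4) = -12*(-23) = 276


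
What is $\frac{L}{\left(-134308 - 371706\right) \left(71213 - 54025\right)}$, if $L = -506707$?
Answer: $\frac{506707}{8697368632} \approx 5.826 \cdot 10^{-5}$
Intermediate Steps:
$\frac{L}{\left(-134308 - 371706\right) \left(71213 - 54025\right)} = - \frac{506707}{\left(-134308 - 371706\right) \left(71213 - 54025\right)} = - \frac{506707}{\left(-506014\right) 17188} = - \frac{506707}{-8697368632} = \left(-506707\right) \left(- \frac{1}{8697368632}\right) = \frac{506707}{8697368632}$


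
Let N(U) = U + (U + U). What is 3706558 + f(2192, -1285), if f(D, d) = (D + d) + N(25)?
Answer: 3707540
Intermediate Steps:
N(U) = 3*U (N(U) = U + 2*U = 3*U)
f(D, d) = 75 + D + d (f(D, d) = (D + d) + 3*25 = (D + d) + 75 = 75 + D + d)
3706558 + f(2192, -1285) = 3706558 + (75 + 2192 - 1285) = 3706558 + 982 = 3707540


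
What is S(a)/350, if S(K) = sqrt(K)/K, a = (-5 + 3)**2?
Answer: 1/700 ≈ 0.0014286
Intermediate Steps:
a = 4 (a = (-2)**2 = 4)
S(K) = 1/sqrt(K)
S(a)/350 = 1/(sqrt(4)*350) = (1/2)*(1/350) = 1/700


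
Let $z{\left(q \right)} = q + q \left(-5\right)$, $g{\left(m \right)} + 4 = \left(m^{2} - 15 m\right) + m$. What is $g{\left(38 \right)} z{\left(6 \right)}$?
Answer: $-21792$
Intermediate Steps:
$g{\left(m \right)} = -4 + m^{2} - 14 m$ ($g{\left(m \right)} = -4 + \left(\left(m^{2} - 15 m\right) + m\right) = -4 + \left(m^{2} - 14 m\right) = -4 + m^{2} - 14 m$)
$z{\left(q \right)} = - 4 q$ ($z{\left(q \right)} = q - 5 q = - 4 q$)
$g{\left(38 \right)} z{\left(6 \right)} = \left(-4 + 38^{2} - 532\right) \left(\left(-4\right) 6\right) = \left(-4 + 1444 - 532\right) \left(-24\right) = 908 \left(-24\right) = -21792$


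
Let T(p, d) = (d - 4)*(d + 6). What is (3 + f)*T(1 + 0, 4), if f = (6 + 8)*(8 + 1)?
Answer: 0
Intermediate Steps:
f = 126 (f = 14*9 = 126)
T(p, d) = (-4 + d)*(6 + d)
(3 + f)*T(1 + 0, 4) = (3 + 126)*(-24 + 4² + 2*4) = 129*(-24 + 16 + 8) = 129*0 = 0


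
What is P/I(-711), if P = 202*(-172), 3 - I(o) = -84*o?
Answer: 34744/59721 ≈ 0.58177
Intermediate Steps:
I(o) = 3 + 84*o (I(o) = 3 - (-84)*o = 3 + 84*o)
P = -34744
P/I(-711) = -34744/(3 + 84*(-711)) = -34744/(3 - 59724) = -34744/(-59721) = -34744*(-1/59721) = 34744/59721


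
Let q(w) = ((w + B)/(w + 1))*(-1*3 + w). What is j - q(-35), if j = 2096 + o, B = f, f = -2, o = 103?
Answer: 38086/17 ≈ 2240.4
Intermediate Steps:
B = -2
j = 2199 (j = 2096 + 103 = 2199)
q(w) = (-3 + w)*(-2 + w)/(1 + w) (q(w) = ((w - 2)/(w + 1))*(-1*3 + w) = ((-2 + w)/(1 + w))*(-3 + w) = (-3 + w)*(-2 + w)/(1 + w))
j - q(-35) = 2199 - (6 + (-35)² - 5*(-35))/(1 - 35) = 2199 - (6 + 1225 + 175)/(-34) = 2199 - (-1)*1406/34 = 2199 - 1*(-703/17) = 2199 + 703/17 = 38086/17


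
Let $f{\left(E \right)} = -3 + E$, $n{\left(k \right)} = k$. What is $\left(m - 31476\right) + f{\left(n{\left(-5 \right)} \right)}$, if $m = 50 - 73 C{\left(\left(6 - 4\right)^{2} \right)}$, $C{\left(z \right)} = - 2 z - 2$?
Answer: $-30704$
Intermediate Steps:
$C{\left(z \right)} = -2 - 2 z$
$m = 780$ ($m = 50 - 73 \left(-2 - 2 \left(6 - 4\right)^{2}\right) = 50 - 73 \left(-2 - 2 \cdot 2^{2}\right) = 50 - 73 \left(-2 - 8\right) = 50 - -730 = 50 + 730 = 780$)
$\left(m - 31476\right) + f{\left(n{\left(-5 \right)} \right)} = \left(780 - 31476\right) - 8 = -30696 - 8 = -30704$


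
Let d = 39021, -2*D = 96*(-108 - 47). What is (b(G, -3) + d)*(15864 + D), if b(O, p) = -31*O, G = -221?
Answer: 1069001088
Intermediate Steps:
D = 7440 (D = -48*(-108 - 47) = -48*(-155) = -½*(-14880) = 7440)
(b(G, -3) + d)*(15864 + D) = (-31*(-221) + 39021)*(15864 + 7440) = (6851 + 39021)*23304 = 45872*23304 = 1069001088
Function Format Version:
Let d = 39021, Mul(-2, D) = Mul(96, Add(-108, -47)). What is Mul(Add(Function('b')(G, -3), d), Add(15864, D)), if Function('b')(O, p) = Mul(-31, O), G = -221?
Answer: 1069001088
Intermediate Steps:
D = 7440 (D = Mul(Rational(-1, 2), Mul(96, Add(-108, -47))) = Mul(Rational(-1, 2), Mul(96, -155)) = Mul(Rational(-1, 2), -14880) = 7440)
Mul(Add(Function('b')(G, -3), d), Add(15864, D)) = Mul(Add(Mul(-31, -221), 39021), Add(15864, 7440)) = Mul(Add(6851, 39021), 23304) = Mul(45872, 23304) = 1069001088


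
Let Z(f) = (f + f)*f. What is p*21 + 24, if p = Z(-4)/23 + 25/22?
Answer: 39003/506 ≈ 77.081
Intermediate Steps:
Z(f) = 2*f**2 (Z(f) = (2*f)*f = 2*f**2)
p = 1279/506 (p = (2*(-4)**2)/23 + 25/22 = (2*16)*(1/23) + 25*(1/22) = 32*(1/23) + 25/22 = 32/23 + 25/22 = 1279/506 ≈ 2.5277)
p*21 + 24 = (1279/506)*21 + 24 = 26859/506 + 24 = 39003/506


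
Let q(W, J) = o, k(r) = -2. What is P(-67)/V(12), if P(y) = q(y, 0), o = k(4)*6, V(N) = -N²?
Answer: 1/12 ≈ 0.083333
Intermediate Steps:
o = -12 (o = -2*6 = -12)
q(W, J) = -12
P(y) = -12
P(-67)/V(12) = -12/((-1*12²)) = -12/((-1*144)) = -12/(-144) = -12*(-1/144) = 1/12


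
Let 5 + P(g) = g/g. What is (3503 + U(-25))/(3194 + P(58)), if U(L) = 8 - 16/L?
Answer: 7981/7250 ≈ 1.1008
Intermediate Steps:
P(g) = -4 (P(g) = -5 + g/g = -5 + 1 = -4)
U(L) = 8 - 16/L
(3503 + U(-25))/(3194 + P(58)) = (3503 + (8 - 16/(-25)))/(3194 - 4) = (3503 + (8 - 16*(-1/25)))/3190 = (3503 + (8 + 16/25))*(1/3190) = (3503 + 216/25)*(1/3190) = (87791/25)*(1/3190) = 7981/7250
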